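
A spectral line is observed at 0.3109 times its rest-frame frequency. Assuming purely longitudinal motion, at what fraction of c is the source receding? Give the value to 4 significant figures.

β ≈ 0.8237

f_obs/f_src = √((1−β)/(1+β)) = 0.3109  ⇒  (1−β)/(1+β) = 0.0966588
β = |1 − D²|/(1 + D²) = |1 − 0.0966588|/(1 + 0.0966588) = 0.8237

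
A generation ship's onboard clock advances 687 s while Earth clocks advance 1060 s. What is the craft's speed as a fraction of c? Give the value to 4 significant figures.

γ = Δt/τ₀ = 1060/687 = 1.54294
β = √(1 − 1/γ²) = √(1 − 1/1.54294²) = 0.7615

β ≈ 0.7615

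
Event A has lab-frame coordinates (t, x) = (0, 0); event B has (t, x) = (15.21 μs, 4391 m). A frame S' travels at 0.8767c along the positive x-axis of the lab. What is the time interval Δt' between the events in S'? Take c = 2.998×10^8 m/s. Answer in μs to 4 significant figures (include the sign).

γ = 1/√(1 − 0.8767²) = 2.07884
Δt' = γ(Δt − vΔx/c²) = 2.07884 × (15.21 μs − 0.8767×4391 m / (2.998×10^8 m/s))
= 2.07884 × (2.36947 μs) = 4.926 μs

Δt' ≈ 4.926 μs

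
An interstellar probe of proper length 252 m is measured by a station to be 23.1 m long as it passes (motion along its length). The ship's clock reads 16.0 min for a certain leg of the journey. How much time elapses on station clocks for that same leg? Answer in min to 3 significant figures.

Length contraction ⇒ γ = L₀/L = 252/23.1 = 10.909
Time dilation: Δt = γτ₀ = 10.909 × 16.0 min = 175 min

Δt ≈ 175 min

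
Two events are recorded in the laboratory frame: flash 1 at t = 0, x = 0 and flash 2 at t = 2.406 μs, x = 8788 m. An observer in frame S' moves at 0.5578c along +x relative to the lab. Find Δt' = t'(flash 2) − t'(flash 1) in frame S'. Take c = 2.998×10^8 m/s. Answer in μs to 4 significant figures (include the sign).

γ = 1/√(1 − 0.5578²) = 1.20485
Δt' = γ(Δt − vΔx/c²) = 1.20485 × (2.406 μs − 0.5578×8788 m / (2.998×10^8 m/s))
= 1.20485 × (-13.9447 μs) = -16.80 μs

Δt' ≈ -16.80 μs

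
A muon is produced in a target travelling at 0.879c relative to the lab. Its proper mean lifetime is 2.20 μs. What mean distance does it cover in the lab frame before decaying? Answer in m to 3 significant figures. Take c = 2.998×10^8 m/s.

γ = 1/√(1 − 0.879²) = 2.0972
Dilated lifetime: Δt = γτ₀ = 2.0972 × 2.20 μs = 4.6139 μs
d = vΔt = 0.879c × 4.6139 μs = 2.6352×10^8 m/s × 4.6139×10^-6 s = 1220 m

d ≈ 1220 m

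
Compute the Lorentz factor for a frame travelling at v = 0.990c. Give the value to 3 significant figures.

γ ≈ 7.09

γ = 1/√(1 − β²) = 1/√(1 − 0.990²) = 1/√(0.019900) = 7.09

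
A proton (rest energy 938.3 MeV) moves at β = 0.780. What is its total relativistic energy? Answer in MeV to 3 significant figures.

E ≈ 1500 MeV

γ = 1/√(1 − 0.780²) = 1.5980
E = γm₀c² = 1.5980 × 938.3 MeV = 1500 MeV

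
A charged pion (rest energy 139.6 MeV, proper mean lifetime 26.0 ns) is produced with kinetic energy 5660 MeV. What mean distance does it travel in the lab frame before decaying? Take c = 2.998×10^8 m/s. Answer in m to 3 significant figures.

d ≈ 324 m

γ = 1 + K/(m₀c²) = 1 + 5660/139.6 = 41.544
β = √(1 − 1/γ²) = 0.99971
Dilated lifetime: γτ₀ = 41.544 × 26.0 ns = 1080.2 ns
d = βc·γτ₀ = 0.99971 × (2.998×10^8 m/s) × 1.0802×10^-6 s = 324 m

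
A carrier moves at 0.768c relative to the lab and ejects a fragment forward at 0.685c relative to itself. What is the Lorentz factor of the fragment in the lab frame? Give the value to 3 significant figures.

γ ≈ 3.27

u_lab = (0.685 + 0.768)/(1 + 0.685×0.768) = 1.453/1.52608 = 0.952113
γ = 1/√(1 − 0.952113²) = 3.27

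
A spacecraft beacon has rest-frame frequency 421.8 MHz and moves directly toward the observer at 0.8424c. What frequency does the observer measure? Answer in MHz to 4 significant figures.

Relativistic Doppler: f_obs = f_src √((1+β)/(1−β))
= 421.8 × √(1.84240/0.157600) = 421.8 × 3.41912 = 1442 MHz

f_obs ≈ 1442 MHz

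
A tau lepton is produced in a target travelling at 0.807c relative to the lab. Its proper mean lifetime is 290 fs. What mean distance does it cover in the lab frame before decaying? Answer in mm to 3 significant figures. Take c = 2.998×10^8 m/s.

d ≈ 0.119 mm

γ = 1/√(1 − 0.807²) = 1.6933
Dilated lifetime: Δt = γτ₀ = 1.6933 × 290 fs = 491.07 fs
d = vΔt = 0.807c × 491.07 fs = 2.4194×10^8 m/s × 4.9107×10^-13 s = 0.119 mm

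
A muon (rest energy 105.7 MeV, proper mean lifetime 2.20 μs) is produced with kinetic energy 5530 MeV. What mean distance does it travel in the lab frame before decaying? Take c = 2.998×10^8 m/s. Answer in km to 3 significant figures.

d ≈ 35.2 km

γ = 1 + K/(m₀c²) = 1 + 5530/105.7 = 53.318
β = √(1 − 1/γ²) = 0.99982
Dilated lifetime: γτ₀ = 53.318 × 2.20 μs = 117.30 μs
d = βc·γτ₀ = 0.99982 × (2.998×10^8 m/s) × 0.00011730 s = 35.2 km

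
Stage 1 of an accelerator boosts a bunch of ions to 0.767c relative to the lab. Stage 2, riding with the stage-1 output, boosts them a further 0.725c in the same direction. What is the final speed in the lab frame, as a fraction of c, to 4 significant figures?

Compose boost 2: (0.725 + 0.767)/(1 + 0.725×0.767) = 1.492/1.55607 = 0.9588

u ≈ 0.9588c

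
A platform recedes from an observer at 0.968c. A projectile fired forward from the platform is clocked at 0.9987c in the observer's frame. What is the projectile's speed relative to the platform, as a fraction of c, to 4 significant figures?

u' ≈ 0.9231c

Inverse velocity addition: u' = (u − v)/(1 − uv/c²)
= (0.9987 − 0.968)/(1 − 0.9987×0.968) = 0.03070/0.0332584 = 0.9231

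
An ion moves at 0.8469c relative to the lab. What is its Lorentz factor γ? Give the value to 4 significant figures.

γ = 1/√(1 − β²) = 1/√(1 − 0.8469²) = 1/√(0.282760) = 1.881

γ ≈ 1.881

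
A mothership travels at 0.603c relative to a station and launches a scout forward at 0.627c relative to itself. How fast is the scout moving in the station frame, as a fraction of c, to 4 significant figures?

Compose boost 2: (0.627 + 0.603)/(1 + 0.627×0.603) = 1.230/1.37808 = 0.8925

u ≈ 0.8925c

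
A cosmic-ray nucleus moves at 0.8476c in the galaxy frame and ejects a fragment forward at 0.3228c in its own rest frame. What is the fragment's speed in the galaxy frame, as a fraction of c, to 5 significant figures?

u ≈ 0.91897c

Compose boost 2: (0.3228 + 0.8476)/(1 + 0.3228×0.8476) = 1.1704/1.273605 = 0.91897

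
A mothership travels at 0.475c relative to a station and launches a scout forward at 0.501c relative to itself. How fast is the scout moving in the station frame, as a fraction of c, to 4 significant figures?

u ≈ 0.7884c

Compose boost 2: (0.501 + 0.475)/(1 + 0.501×0.475) = 0.9760/1.23798 = 0.7884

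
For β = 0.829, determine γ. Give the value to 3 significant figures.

γ = 1/√(1 − β²) = 1/√(1 − 0.829²) = 1/√(0.31276) = 1.79

γ ≈ 1.79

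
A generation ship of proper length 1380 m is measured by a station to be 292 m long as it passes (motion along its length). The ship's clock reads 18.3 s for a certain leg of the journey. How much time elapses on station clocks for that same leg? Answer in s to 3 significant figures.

Length contraction ⇒ γ = L₀/L = 1380/292 = 4.7260
Time dilation: Δt = γτ₀ = 4.7260 × 18.3 s = 86.5 s

Δt ≈ 86.5 s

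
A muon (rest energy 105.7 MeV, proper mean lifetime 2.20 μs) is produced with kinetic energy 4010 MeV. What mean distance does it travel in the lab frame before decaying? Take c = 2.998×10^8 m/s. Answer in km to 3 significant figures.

γ = 1 + K/(m₀c²) = 1 + 4010/105.7 = 38.938
β = √(1 − 1/γ²) = 0.99967
Dilated lifetime: γτ₀ = 38.938 × 2.20 μs = 85.663 μs
d = βc·γτ₀ = 0.99967 × (2.998×10^8 m/s) × 8.5663×10^-5 s = 25.7 km

d ≈ 25.7 km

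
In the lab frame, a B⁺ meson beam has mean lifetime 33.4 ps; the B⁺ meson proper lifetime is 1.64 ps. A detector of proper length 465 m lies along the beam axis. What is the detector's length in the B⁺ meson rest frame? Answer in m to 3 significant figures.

Time dilation ⇒ γ = Δt/τ₀ = 33.4/1.64 = 20.366
Length contraction: L = L₀/γ = 465/20.366 = 22.8 m

L ≈ 22.8 m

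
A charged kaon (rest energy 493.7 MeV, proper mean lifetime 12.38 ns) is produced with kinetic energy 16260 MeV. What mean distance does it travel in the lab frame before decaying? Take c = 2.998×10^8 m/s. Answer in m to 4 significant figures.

γ = 1 + K/(m₀c²) = 1 + 16260/493.7 = 33.9350
β = √(1 − 1/γ²) = 0.999566
Dilated lifetime: γτ₀ = 33.9350 × 12.38 ns = 420.115 ns
d = βc·γτ₀ = 0.999566 × (2.998×10^8 m/s) × 4.20115×10^-7 s = 125.9 m

d ≈ 125.9 m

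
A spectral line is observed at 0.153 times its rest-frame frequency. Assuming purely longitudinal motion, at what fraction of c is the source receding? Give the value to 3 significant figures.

f_obs/f_src = √((1−β)/(1+β)) = 0.153  ⇒  (1−β)/(1+β) = 0.023409
β = |1 − D²|/(1 + D²) = |1 − 0.023409|/(1 + 0.023409) = 0.954

β ≈ 0.954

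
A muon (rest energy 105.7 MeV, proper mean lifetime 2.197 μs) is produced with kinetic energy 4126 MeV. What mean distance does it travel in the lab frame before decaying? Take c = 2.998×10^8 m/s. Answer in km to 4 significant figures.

d ≈ 26.36 km

γ = 1 + K/(m₀c²) = 1 + 4126/105.7 = 40.0350
β = √(1 − 1/γ²) = 0.999688
Dilated lifetime: γτ₀ = 40.0350 × 2.197 μs = 87.9569 μs
d = βc·γτ₀ = 0.999688 × (2.998×10^8 m/s) × 8.79569×10^-5 s = 26.36 km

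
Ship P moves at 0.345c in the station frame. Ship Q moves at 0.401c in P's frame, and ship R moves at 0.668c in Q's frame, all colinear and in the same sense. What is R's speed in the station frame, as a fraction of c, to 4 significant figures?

Compose boost 2: (0.401 + 0.345)/(1 + 0.401×0.345) = 0.7460/1.13834 = 0.655337
Compose boost 3: (0.668 + 0.655337)/(1 + 0.668×0.655337) = 1.32334/1.43777 = 0.9204

u ≈ 0.9204c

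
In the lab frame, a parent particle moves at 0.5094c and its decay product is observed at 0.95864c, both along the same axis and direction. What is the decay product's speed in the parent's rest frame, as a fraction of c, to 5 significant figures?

Inverse velocity addition: u' = (u − v)/(1 − uv/c²)
= (0.95864 − 0.5094)/(1 − 0.95864×0.5094) = 0.44924/0.5116688 = 0.87799

u' ≈ 0.87799c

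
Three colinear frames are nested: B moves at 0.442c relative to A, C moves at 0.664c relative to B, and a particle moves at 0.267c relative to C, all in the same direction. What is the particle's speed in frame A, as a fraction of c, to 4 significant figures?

u ≈ 0.9135c

Compose boost 2: (0.664 + 0.442)/(1 + 0.664×0.442) = 1.106/1.29349 = 0.855052
Compose boost 3: (0.267 + 0.855052)/(1 + 0.267×0.855052) = 1.12205/1.22830 = 0.9135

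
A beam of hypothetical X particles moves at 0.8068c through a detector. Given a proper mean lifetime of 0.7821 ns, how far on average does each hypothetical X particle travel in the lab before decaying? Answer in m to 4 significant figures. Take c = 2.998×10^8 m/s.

d ≈ 0.3202 m

γ = 1/√(1 − 0.8068²) = 1.69255
Dilated lifetime: Δt = γτ₀ = 1.69255 × 0.7821 ns = 1.32374 ns
d = vΔt = 0.8068c × 1.32374 ns = 2.41879×10^8 m/s × 1.32374×10^-9 s = 0.3202 m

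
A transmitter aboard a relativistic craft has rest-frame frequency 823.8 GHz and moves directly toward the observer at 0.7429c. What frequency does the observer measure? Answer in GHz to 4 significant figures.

f_obs ≈ 2145 GHz

Relativistic Doppler: f_obs = f_src √((1+β)/(1−β))
= 823.8 × √(1.74290/0.257100) = 823.8 × 2.60367 = 2145 GHz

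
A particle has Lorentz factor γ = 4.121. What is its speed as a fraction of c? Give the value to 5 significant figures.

β = √(1 − 1/γ²) = √(1 − 1/4.121²) = √(0.9411163) = 0.97011

β ≈ 0.97011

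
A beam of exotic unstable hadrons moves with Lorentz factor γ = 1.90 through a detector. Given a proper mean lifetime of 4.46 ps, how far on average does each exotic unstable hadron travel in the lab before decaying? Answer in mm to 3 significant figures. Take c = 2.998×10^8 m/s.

d ≈ 2.16 mm

β = √(1 − 1/γ²) = √(1 − 1/1.90²) = 0.85029
Dilated lifetime: Δt = γτ₀ = 1.90 × 4.46 ps = 8.4740 ps
d = vΔt = 0.85029c × 8.4740 ps = 2.5492×10^8 m/s × 8.4740×10^-12 s = 2.16 mm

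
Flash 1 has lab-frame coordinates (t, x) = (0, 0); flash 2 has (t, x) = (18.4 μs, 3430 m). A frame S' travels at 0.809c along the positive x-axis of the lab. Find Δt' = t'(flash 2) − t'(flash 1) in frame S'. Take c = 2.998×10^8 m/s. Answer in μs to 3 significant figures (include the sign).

Δt' ≈ 15.6 μs

γ = 1/√(1 − 0.809²) = 1.7012
Δt' = γ(Δt − vΔx/c²) = 1.7012 × (18.4 μs − 0.809×3430 m / (2.998×10^8 m/s))
= 1.7012 × (9.1443 μs) = 15.6 μs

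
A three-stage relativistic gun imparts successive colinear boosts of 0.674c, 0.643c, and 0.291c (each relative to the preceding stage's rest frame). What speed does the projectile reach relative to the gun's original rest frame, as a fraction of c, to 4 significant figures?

u ≈ 0.9546c

Compose boost 2: (0.643 + 0.674)/(1 + 0.643×0.674) = 1.317/1.43338 = 0.918806
Compose boost 3: (0.291 + 0.918806)/(1 + 0.291×0.918806) = 1.20981/1.26737 = 0.9546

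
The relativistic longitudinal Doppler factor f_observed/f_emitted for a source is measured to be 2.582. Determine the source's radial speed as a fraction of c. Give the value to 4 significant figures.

f_obs/f_src = √((1+β)/(1−β)) = 2.582  ⇒  (1+β)/(1−β) = 6.66672
β = |1 − D²|/(1 + D²) = |1 − 6.66672|/(1 + 6.66672) = 0.7391

β ≈ 0.7391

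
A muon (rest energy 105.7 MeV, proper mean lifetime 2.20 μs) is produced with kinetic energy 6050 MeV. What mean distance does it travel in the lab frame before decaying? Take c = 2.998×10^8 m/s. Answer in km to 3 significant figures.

γ = 1 + K/(m₀c²) = 1 + 6050/105.7 = 58.237
β = √(1 − 1/γ²) = 0.99985
Dilated lifetime: γτ₀ = 58.237 × 2.20 μs = 128.12 μs
d = βc·γτ₀ = 0.99985 × (2.998×10^8 m/s) × 0.00012812 s = 38.4 km

d ≈ 38.4 km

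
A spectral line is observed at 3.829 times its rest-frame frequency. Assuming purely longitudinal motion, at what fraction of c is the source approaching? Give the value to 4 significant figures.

f_obs/f_src = √((1+β)/(1−β)) = 3.829  ⇒  (1+β)/(1−β) = 14.6612
β = |1 − D²|/(1 + D²) = |1 − 14.6612|/(1 + 14.6612) = 0.8723

β ≈ 0.8723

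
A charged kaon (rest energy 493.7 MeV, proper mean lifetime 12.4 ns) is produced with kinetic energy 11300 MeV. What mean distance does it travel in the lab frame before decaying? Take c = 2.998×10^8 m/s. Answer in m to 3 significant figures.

γ = 1 + K/(m₀c²) = 1 + 11300/493.7 = 23.888
β = √(1 − 1/γ²) = 0.99912
Dilated lifetime: γτ₀ = 23.888 × 12.4 ns = 296.22 ns
d = βc·γτ₀ = 0.99912 × (2.998×10^8 m/s) × 2.9622×10^-7 s = 88.7 m

d ≈ 88.7 m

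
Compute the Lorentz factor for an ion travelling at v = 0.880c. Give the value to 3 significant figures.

γ = 1/√(1 − β²) = 1/√(1 − 0.880²) = 1/√(0.22560) = 2.11

γ ≈ 2.11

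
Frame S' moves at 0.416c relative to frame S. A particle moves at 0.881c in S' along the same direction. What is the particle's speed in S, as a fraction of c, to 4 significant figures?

u ≈ 0.9491c

Relativistic velocity addition: u = (u' + v)/(1 + u'v/c²)
= (0.881 + 0.416)/(1 + 0.881×0.416) = 1.297/1.36650 = 0.9491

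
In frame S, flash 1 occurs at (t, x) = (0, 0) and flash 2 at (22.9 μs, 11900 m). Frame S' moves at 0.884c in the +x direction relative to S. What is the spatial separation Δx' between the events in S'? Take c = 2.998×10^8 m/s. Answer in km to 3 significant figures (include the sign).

γ = 1/√(1 − 0.884²) = 2.1391
Δx' = γ(Δx − vΔt) = 2.1391 × (11900 m − 0.884×(2.998×10^8 m/s)×22.9×10^-6 s)
= 2.1391 × (5831.0 m) = 12.5 km

Δx' ≈ 12.5 km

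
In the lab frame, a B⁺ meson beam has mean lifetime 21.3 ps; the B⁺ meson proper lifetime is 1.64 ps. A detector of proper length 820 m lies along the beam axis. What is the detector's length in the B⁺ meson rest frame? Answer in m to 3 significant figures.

Time dilation ⇒ γ = Δt/τ₀ = 21.3/1.64 = 12.988
Length contraction: L = L₀/γ = 820/12.988 = 63.1 m

L ≈ 63.1 m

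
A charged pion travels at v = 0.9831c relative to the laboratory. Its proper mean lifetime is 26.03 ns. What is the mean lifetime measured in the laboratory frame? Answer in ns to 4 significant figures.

γ = 1/√(1 − 0.9831²) = 5.46241
Time dilation: Δt = γτ₀ = 5.46241 × 26.03 ns = 142.2 ns

Δt ≈ 142.2 ns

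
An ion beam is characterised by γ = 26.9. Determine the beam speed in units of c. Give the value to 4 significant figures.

β = √(1 − 1/γ²) = √(1 − 1/26.9²) = √(0.998618) = 0.9993

β ≈ 0.9993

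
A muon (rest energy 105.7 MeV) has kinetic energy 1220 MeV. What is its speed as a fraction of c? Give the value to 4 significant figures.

β ≈ 0.9968

γ = 1 + K/(m₀c²) = 1 + 1220/105.7 = 12.5421
β = √(1 − 1/γ²) = 0.9968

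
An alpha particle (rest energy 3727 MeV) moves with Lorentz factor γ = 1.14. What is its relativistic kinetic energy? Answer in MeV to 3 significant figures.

K ≈ 522 MeV

γ = 1.14 (given)
K = (γ − 1)m₀c² = (1.14 − 1) × 3727 MeV = 0.14000 × 3727 MeV = 522 MeV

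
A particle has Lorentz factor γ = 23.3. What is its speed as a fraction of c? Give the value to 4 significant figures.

β ≈ 0.9991

β = √(1 − 1/γ²) = √(1 − 1/23.3²) = √(0.998158) = 0.9991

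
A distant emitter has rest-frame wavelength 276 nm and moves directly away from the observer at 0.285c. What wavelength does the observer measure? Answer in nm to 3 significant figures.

Relativistic Doppler: λ_obs = λ_src √((1+β)/(1−β))
= 276 × √(1.2850/0.71500) = 276 × 1.3406 = 370 nm

λ_obs ≈ 370 nm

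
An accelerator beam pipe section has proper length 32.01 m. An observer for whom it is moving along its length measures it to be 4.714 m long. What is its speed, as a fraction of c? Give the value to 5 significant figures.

β ≈ 0.98910

γ = L₀/L = 32.01/4.714 = 6.790412
β = √(1 − 1/γ²) = 0.98910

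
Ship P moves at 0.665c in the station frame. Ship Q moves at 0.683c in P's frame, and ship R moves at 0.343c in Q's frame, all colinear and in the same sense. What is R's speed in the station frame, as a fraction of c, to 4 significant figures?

u ≈ 0.9636c

Compose boost 2: (0.683 + 0.665)/(1 + 0.683×0.665) = 1.348/1.45420 = 0.926973
Compose boost 3: (0.343 + 0.926973)/(1 + 0.343×0.926973) = 1.26997/1.31795 = 0.9636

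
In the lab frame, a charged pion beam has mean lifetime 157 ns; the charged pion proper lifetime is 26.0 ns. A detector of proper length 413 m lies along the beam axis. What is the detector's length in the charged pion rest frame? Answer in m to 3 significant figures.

Time dilation ⇒ γ = Δt/τ₀ = 157/26.0 = 6.0385
Length contraction: L = L₀/γ = 413/6.0385 = 68.4 m

L ≈ 68.4 m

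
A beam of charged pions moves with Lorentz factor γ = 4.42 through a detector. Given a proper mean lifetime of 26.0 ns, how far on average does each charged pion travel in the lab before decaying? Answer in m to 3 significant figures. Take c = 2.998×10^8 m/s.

β = √(1 − 1/γ²) = √(1 − 1/4.42²) = 0.97407
Dilated lifetime: Δt = γτ₀ = 4.42 × 26.0 ns = 114.92 ns
d = vΔt = 0.97407c × 114.92 ns = 2.9203×10^8 m/s × 1.1492×10^-7 s = 33.6 m

d ≈ 33.6 m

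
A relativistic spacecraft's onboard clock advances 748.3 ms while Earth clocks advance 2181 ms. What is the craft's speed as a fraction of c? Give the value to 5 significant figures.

γ = Δt/τ₀ = 2181/748.3 = 2.914606
β = √(1 − 1/γ²) = √(1 − 1/2.914606²) = 0.93930

β ≈ 0.93930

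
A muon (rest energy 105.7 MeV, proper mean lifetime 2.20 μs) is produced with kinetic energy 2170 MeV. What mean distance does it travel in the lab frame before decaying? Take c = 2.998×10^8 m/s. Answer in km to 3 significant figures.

γ = 1 + K/(m₀c²) = 1 + 2170/105.7 = 21.530
β = √(1 − 1/γ²) = 0.99892
Dilated lifetime: γτ₀ = 21.530 × 2.20 μs = 47.366 μs
d = βc·γτ₀ = 0.99892 × (2.998×10^8 m/s) × 4.7366×10^-5 s = 14.2 km

d ≈ 14.2 km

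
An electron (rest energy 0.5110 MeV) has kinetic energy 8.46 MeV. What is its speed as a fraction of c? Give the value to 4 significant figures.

γ = 1 + K/(m₀c²) = 1 + 8.46/0.5110 = 17.5558
β = √(1 − 1/γ²) = 0.9984

β ≈ 0.9984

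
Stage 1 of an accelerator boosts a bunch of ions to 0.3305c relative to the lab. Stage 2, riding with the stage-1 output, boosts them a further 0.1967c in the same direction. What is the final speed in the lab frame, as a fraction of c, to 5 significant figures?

u ≈ 0.49502c

Compose boost 2: (0.1967 + 0.3305)/(1 + 0.1967×0.3305) = 0.52720/1.065009 = 0.49502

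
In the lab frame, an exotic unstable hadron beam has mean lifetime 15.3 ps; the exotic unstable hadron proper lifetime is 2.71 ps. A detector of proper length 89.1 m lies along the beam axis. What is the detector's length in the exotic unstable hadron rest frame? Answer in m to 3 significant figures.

L ≈ 15.8 m

Time dilation ⇒ γ = Δt/τ₀ = 15.3/2.71 = 5.6458
Length contraction: L = L₀/γ = 89.1/5.6458 = 15.8 m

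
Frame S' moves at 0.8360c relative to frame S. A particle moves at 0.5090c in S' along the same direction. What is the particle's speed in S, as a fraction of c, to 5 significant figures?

u ≈ 0.94351c

Relativistic velocity addition: u = (u' + v)/(1 + u'v/c²)
= (0.5090 + 0.8360)/(1 + 0.5090×0.8360) = 1.3450/1.425524 = 0.94351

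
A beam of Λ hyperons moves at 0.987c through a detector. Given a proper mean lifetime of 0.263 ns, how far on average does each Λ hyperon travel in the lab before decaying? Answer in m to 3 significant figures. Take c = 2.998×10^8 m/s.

d ≈ 0.484 m

γ = 1/√(1 − 0.987²) = 6.2220
Dilated lifetime: Δt = γτ₀ = 6.2220 × 0.263 ns = 1.6364 ns
d = vΔt = 0.987c × 1.6364 ns = 2.9590×10^8 m/s × 1.6364×10^-9 s = 0.484 m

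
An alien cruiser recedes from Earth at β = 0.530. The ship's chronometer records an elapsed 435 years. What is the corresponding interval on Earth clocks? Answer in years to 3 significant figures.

Δt ≈ 513 years

γ = 1/√(1 − 0.530²) = 1.1792
Time dilation: Δt = γτ₀ = 1.1792 × 435 years = 513 years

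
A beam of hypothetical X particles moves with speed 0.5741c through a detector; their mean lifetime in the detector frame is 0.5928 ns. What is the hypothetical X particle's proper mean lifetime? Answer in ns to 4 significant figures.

γ = 1/√(1 − 0.5741²) = 1.22132
Proper time: τ₀ = Δt/γ = 0.5928/1.22132 = 0.4854 ns

τ₀ ≈ 0.4854 ns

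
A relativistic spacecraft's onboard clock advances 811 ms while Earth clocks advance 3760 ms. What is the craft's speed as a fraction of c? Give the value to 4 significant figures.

β ≈ 0.9765

γ = Δt/τ₀ = 3760/811 = 4.63625
β = √(1 − 1/γ²) = √(1 − 1/4.63625²) = 0.9765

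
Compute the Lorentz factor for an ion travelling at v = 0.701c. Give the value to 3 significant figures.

γ ≈ 1.40

γ = 1/√(1 − β²) = 1/√(1 − 0.701²) = 1/√(0.50860) = 1.40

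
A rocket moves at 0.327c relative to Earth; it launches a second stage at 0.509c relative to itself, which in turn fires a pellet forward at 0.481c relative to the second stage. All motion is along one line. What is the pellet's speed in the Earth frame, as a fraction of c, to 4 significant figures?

u ≈ 0.8907c

Compose boost 2: (0.509 + 0.327)/(1 + 0.509×0.327) = 0.8360/1.16644 = 0.716709
Compose boost 3: (0.481 + 0.716709)/(1 + 0.481×0.716709) = 1.19771/1.34474 = 0.8907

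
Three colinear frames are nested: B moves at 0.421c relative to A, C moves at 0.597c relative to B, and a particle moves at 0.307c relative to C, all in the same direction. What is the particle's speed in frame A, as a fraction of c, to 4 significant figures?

Compose boost 2: (0.597 + 0.421)/(1 + 0.597×0.421) = 1.018/1.25134 = 0.813530
Compose boost 3: (0.307 + 0.813530)/(1 + 0.307×0.813530) = 1.12053/1.24975 = 0.8966

u ≈ 0.8966c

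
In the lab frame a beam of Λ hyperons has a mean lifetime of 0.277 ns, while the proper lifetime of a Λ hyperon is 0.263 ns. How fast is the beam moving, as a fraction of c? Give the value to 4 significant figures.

γ = Δt/τ₀ = 0.277/0.263 = 1.05323
β = √(1 − 1/γ²) = √(1 − 1/1.05323²) = 0.3139

β ≈ 0.3139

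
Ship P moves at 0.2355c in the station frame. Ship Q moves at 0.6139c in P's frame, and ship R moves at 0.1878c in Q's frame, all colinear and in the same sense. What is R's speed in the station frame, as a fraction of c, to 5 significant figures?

u ≈ 0.81616c

Compose boost 2: (0.6139 + 0.2355)/(1 + 0.6139×0.2355) = 0.84940/1.144573 = 0.7421105
Compose boost 3: (0.1878 + 0.7421105)/(1 + 0.1878×0.7421105) = 0.9299105/1.139368 = 0.81616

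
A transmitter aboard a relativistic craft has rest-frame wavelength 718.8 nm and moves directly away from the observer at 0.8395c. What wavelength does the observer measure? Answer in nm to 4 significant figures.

λ_obs ≈ 2433 nm

Relativistic Doppler: λ_obs = λ_src √((1+β)/(1−β))
= 718.8 × √(1.83950/0.160500) = 718.8 × 3.38542 = 2433 nm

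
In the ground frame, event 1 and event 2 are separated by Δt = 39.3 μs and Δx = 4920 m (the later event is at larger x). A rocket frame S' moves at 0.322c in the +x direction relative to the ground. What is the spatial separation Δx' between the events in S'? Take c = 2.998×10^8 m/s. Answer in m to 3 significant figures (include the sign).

γ = 1/√(1 − 0.322²) = 1.0563
Δx' = γ(Δx − vΔt) = 1.0563 × (4920 m − 0.322×(2.998×10^8 m/s)×39.3×10^-6 s)
= 1.0563 × (1126.2 m) = 1190 m

Δx' ≈ 1190 m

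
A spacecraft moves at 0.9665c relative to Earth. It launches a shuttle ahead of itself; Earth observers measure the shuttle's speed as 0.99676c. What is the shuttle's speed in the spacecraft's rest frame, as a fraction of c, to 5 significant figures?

u' ≈ 0.82607c

Inverse velocity addition: u' = (u − v)/(1 − uv/c²)
= (0.99676 − 0.9665)/(1 − 0.99676×0.9665) = 0.030260/0.03663146 = 0.82607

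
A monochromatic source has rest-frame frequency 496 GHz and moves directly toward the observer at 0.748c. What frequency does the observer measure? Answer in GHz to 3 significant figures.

f_obs ≈ 1310 GHz

Relativistic Doppler: f_obs = f_src √((1+β)/(1−β))
= 496 × √(1.7480/0.25200) = 496 × 2.6337 = 1310 GHz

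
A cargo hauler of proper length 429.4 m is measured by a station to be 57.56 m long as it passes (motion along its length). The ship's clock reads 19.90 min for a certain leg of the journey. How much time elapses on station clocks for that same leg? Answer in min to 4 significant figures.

Δt ≈ 148.5 min

Length contraction ⇒ γ = L₀/L = 429.4/57.56 = 7.46004
Time dilation: Δt = γτ₀ = 7.46004 × 19.90 min = 148.5 min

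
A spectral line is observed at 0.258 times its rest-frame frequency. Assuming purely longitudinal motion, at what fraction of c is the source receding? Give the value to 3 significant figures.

f_obs/f_src = √((1−β)/(1+β)) = 0.258  ⇒  (1−β)/(1+β) = 0.066564
β = |1 − D²|/(1 + D²) = |1 − 0.066564|/(1 + 0.066564) = 0.875

β ≈ 0.875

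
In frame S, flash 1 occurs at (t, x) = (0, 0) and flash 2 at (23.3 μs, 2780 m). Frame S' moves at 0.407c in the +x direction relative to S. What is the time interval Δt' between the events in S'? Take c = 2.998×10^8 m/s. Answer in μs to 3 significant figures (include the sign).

Δt' ≈ 21.4 μs

γ = 1/√(1 − 0.407²) = 1.0948
Δt' = γ(Δt − vΔx/c²) = 1.0948 × (23.3 μs − 0.407×2780 m / (2.998×10^8 m/s))
= 1.0948 × (19.526 μs) = 21.4 μs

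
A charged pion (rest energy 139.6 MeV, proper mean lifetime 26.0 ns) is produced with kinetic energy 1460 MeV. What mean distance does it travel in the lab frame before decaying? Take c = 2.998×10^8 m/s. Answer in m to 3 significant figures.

γ = 1 + K/(m₀c²) = 1 + 1460/139.6 = 11.458
β = √(1 − 1/γ²) = 0.99618
Dilated lifetime: γτ₀ = 11.458 × 26.0 ns = 297.92 ns
d = βc·γτ₀ = 0.99618 × (2.998×10^8 m/s) × 2.9792×10^-7 s = 89.0 m

d ≈ 89.0 m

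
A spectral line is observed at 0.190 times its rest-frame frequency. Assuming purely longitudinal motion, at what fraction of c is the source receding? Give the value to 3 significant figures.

β ≈ 0.930

f_obs/f_src = √((1−β)/(1+β)) = 0.190  ⇒  (1−β)/(1+β) = 0.036100
β = |1 − D²|/(1 + D²) = |1 − 0.036100|/(1 + 0.036100) = 0.930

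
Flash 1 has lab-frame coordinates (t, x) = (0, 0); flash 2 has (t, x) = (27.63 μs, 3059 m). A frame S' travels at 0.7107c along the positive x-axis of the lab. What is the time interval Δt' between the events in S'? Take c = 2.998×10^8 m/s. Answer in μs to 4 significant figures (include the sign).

Δt' ≈ 28.97 μs

γ = 1/√(1 − 0.7107²) = 1.42147
Δt' = γ(Δt − vΔx/c²) = 1.42147 × (27.63 μs − 0.7107×3059 m / (2.998×10^8 m/s))
= 1.42147 × (20.3784 μs) = 28.97 μs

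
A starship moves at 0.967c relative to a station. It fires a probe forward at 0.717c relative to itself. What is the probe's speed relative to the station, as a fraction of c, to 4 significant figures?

u ≈ 0.9945c

Relativistic velocity addition: u = (u' + v)/(1 + u'v/c²)
= (0.717 + 0.967)/(1 + 0.717×0.967) = 1.684/1.69334 = 0.9945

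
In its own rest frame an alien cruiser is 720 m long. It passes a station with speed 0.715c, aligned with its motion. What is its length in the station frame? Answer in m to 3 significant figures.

γ = 1/√(1 − 0.715²) = 1.4304
Length contraction: L = L₀/γ = 720/1.4304 = 503 m

L ≈ 503 m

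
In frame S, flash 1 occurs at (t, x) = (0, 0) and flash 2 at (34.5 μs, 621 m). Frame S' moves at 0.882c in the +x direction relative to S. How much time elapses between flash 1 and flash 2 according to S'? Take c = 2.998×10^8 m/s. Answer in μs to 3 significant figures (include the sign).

γ = 1/√(1 − 0.882²) = 2.1220
Δt' = γ(Δt − vΔx/c²) = 2.1220 × (34.5 μs − 0.882×621 m / (2.998×10^8 m/s))
= 2.1220 × (32.673 μs) = 69.3 μs

Δt' ≈ 69.3 μs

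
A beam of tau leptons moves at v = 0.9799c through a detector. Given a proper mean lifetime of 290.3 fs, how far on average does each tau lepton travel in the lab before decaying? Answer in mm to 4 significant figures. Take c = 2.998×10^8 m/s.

γ = 1/√(1 − 0.9799²) = 5.01280
Dilated lifetime: Δt = γτ₀ = 5.01280 × 290.3 fs = 1455.22 fs
d = vΔt = 0.9799c × 1455.22 fs = 2.93774×10^8 m/s × 1.45522×10^-12 s = 0.4275 mm

d ≈ 0.4275 mm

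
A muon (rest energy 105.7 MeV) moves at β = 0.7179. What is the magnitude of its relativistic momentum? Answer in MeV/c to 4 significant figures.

γ = 1/√(1 − 0.7179²) = 1.43648
p = γβm₀c = 1.43648 × 0.7179 × 105.7 MeV/c = 109.0 MeV/c

p ≈ 109.0 MeV/c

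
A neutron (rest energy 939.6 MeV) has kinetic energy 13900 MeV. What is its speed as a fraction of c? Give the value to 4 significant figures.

β ≈ 0.9980

γ = 1 + K/(m₀c²) = 1 + 13900/939.6 = 15.7935
β = √(1 − 1/γ²) = 0.9980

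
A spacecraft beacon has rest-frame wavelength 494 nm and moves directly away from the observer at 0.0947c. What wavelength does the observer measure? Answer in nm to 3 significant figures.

Relativistic Doppler: λ_obs = λ_src √((1+β)/(1−β))
= 494 × √(1.0947/0.90530) = 494 × 1.0996 = 543 nm

λ_obs ≈ 543 nm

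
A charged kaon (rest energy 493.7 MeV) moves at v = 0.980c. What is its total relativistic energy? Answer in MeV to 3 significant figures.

E ≈ 2480 MeV

γ = 1/√(1 − 0.980²) = 5.0252
E = γm₀c² = 5.0252 × 493.7 MeV = 2480 MeV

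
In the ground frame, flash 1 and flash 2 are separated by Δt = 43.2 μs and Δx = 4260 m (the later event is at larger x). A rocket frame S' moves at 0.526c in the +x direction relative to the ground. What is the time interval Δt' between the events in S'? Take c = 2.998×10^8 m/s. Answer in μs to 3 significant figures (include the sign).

γ = 1/√(1 − 0.526²) = 1.1758
Δt' = γ(Δt − vΔx/c²) = 1.1758 × (43.2 μs − 0.526×4260 m / (2.998×10^8 m/s))
= 1.1758 × (35.726 μs) = 42.0 μs

Δt' ≈ 42.0 μs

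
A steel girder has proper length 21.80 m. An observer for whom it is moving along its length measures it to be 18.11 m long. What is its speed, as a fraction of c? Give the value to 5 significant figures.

β ≈ 0.55667

γ = L₀/L = 21.80/18.11 = 1.203755
β = √(1 − 1/γ²) = 0.55667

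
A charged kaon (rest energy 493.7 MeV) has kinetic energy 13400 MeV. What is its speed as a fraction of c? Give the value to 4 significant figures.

γ = 1 + K/(m₀c²) = 1 + 13400/493.7 = 28.1420
β = √(1 − 1/γ²) = 0.9994

β ≈ 0.9994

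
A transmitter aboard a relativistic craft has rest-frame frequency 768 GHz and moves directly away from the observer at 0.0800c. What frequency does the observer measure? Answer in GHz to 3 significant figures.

f_obs ≈ 709 GHz

Relativistic Doppler: f_obs = f_src √((1−β)/(1+β))
= 768 × √(0.92000/1.0800) = 768 × 0.92296 = 709 GHz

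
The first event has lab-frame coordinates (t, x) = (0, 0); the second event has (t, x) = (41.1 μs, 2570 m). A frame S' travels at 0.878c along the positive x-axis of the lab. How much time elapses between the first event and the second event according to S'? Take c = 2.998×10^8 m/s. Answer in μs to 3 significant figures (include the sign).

Δt' ≈ 70.1 μs

γ = 1/√(1 − 0.878²) = 2.0892
Δt' = γ(Δt − vΔx/c²) = 2.0892 × (41.1 μs − 0.878×2570 m / (2.998×10^8 m/s))
= 2.0892 × (33.573 μs) = 70.1 μs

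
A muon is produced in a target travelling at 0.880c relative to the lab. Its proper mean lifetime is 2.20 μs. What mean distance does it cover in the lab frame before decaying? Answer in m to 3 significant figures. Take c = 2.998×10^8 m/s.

γ = 1/√(1 − 0.880²) = 2.1054
Dilated lifetime: Δt = γτ₀ = 2.1054 × 2.20 μs = 4.6318 μs
d = vΔt = 0.880c × 4.6318 μs = 2.6382×10^8 m/s × 4.6318×10^-6 s = 1220 m

d ≈ 1220 m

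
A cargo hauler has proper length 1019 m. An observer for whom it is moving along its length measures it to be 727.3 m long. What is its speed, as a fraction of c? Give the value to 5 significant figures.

β ≈ 0.70041

γ = L₀/L = 1019/727.3 = 1.401072
β = √(1 − 1/γ²) = 0.70041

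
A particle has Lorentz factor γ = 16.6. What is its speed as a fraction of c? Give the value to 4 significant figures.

β = √(1 − 1/γ²) = √(1 − 1/16.6²) = √(0.996371) = 0.9982

β ≈ 0.9982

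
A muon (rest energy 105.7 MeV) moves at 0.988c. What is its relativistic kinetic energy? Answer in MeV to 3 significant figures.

K ≈ 579 MeV

γ = 1/√(1 − 0.988²) = 6.4744
K = (γ − 1)m₀c² = (6.4744 − 1) × 105.7 MeV = 5.4744 × 105.7 MeV = 579 MeV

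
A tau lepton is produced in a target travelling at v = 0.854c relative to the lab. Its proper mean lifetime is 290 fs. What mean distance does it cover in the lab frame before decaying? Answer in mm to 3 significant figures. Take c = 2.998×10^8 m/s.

d ≈ 0.143 mm

γ = 1/√(1 − 0.854²) = 1.9221
Dilated lifetime: Δt = γτ₀ = 1.9221 × 290 fs = 557.40 fs
d = vΔt = 0.854c × 557.40 fs = 2.5603×10^8 m/s × 5.5740×10^-13 s = 0.143 mm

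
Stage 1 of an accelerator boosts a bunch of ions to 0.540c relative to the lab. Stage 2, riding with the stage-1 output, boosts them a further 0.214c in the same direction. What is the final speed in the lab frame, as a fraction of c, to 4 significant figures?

u ≈ 0.6759c

Compose boost 2: (0.214 + 0.540)/(1 + 0.214×0.540) = 0.7540/1.11556 = 0.6759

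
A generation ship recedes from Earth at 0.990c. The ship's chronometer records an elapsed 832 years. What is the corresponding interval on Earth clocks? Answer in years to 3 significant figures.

Δt ≈ 5900 years

γ = 1/√(1 − 0.990²) = 7.0888
Time dilation: Δt = γτ₀ = 7.0888 × 832 years = 5900 years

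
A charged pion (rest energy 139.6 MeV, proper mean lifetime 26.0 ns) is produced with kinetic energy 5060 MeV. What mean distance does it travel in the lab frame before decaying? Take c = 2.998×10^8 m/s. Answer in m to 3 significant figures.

γ = 1 + K/(m₀c²) = 1 + 5060/139.6 = 37.246
β = √(1 − 1/γ²) = 0.99964
Dilated lifetime: γτ₀ = 37.246 × 26.0 ns = 968.41 ns
d = βc·γτ₀ = 0.99964 × (2.998×10^8 m/s) × 9.6841×10^-7 s = 290 m

d ≈ 290 m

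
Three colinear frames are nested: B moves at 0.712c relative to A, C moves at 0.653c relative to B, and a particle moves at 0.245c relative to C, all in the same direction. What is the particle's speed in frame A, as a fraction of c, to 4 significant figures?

Compose boost 2: (0.653 + 0.712)/(1 + 0.653×0.712) = 1.365/1.46494 = 0.931781
Compose boost 3: (0.245 + 0.931781)/(1 + 0.245×0.931781) = 1.17678/1.22829 = 0.9581

u ≈ 0.9581c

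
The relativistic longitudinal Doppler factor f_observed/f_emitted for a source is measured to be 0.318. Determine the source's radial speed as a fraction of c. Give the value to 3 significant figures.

β ≈ 0.816

f_obs/f_src = √((1−β)/(1+β)) = 0.318  ⇒  (1−β)/(1+β) = 0.10112
β = |1 − D²|/(1 + D²) = |1 − 0.10112|/(1 + 0.10112) = 0.816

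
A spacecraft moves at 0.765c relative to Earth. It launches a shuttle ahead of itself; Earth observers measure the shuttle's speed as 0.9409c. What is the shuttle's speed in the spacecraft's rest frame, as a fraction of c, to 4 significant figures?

Inverse velocity addition: u' = (u − v)/(1 − uv/c²)
= (0.9409 − 0.765)/(1 − 0.9409×0.765) = 0.1759/0.280212 = 0.6277

u' ≈ 0.6277c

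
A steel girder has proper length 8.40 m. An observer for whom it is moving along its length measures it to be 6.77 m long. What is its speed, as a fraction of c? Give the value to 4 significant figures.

β ≈ 0.5920

γ = L₀/L = 8.40/6.77 = 1.24077
β = √(1 − 1/γ²) = 0.5920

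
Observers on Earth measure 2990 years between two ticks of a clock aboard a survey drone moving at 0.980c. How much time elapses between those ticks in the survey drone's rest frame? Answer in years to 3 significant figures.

γ = 1/√(1 − 0.980²) = 5.0252
Proper time: τ₀ = Δt/γ = 2990/5.0252 = 595 years

τ₀ ≈ 595 years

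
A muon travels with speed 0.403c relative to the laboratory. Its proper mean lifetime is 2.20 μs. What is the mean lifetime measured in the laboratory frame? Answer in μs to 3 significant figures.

γ = 1/√(1 − 0.403²) = 1.0927
Time dilation: Δt = γτ₀ = 1.0927 × 2.20 μs = 2.40 μs

Δt ≈ 2.40 μs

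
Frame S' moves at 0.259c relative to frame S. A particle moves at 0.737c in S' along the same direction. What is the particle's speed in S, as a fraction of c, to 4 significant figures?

Relativistic velocity addition: u = (u' + v)/(1 + u'v/c²)
= (0.737 + 0.259)/(1 + 0.737×0.259) = 0.9960/1.19088 = 0.8364

u ≈ 0.8364c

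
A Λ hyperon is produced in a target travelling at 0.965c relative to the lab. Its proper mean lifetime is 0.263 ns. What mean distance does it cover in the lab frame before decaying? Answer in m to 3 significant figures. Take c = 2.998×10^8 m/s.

d ≈ 0.290 m

γ = 1/√(1 − 0.965²) = 3.8132
Dilated lifetime: Δt = γτ₀ = 3.8132 × 0.263 ns = 1.0029 ns
d = vΔt = 0.965c × 1.0029 ns = 2.8931×10^8 m/s × 1.0029×10^-9 s = 0.290 m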